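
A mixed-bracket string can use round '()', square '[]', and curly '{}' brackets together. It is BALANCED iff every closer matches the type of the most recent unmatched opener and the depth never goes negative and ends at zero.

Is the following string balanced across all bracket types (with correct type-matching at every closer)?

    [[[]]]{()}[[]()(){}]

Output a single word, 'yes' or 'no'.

Answer: yes

Derivation:
pos 0: push '['; stack = [
pos 1: push '['; stack = [[
pos 2: push '['; stack = [[[
pos 3: ']' matches '['; pop; stack = [[
pos 4: ']' matches '['; pop; stack = [
pos 5: ']' matches '['; pop; stack = (empty)
pos 6: push '{'; stack = {
pos 7: push '('; stack = {(
pos 8: ')' matches '('; pop; stack = {
pos 9: '}' matches '{'; pop; stack = (empty)
pos 10: push '['; stack = [
pos 11: push '['; stack = [[
pos 12: ']' matches '['; pop; stack = [
pos 13: push '('; stack = [(
pos 14: ')' matches '('; pop; stack = [
pos 15: push '('; stack = [(
pos 16: ')' matches '('; pop; stack = [
pos 17: push '{'; stack = [{
pos 18: '}' matches '{'; pop; stack = [
pos 19: ']' matches '['; pop; stack = (empty)
end: stack empty → VALID
Verdict: properly nested → yes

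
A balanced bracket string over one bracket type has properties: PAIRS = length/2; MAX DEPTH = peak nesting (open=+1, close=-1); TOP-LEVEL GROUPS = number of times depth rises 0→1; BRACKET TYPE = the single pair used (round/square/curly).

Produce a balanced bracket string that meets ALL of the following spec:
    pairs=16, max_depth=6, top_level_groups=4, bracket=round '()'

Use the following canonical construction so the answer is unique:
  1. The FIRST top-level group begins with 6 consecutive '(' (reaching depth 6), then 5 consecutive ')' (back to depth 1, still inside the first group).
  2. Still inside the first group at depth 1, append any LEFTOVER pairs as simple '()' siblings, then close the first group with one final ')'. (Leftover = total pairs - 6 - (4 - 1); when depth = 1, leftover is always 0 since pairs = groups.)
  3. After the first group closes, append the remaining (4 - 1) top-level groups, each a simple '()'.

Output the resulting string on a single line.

Answer: (((((()))))()()()()()()())()()()

Derivation:
Spec: pairs=16 depth=6 groups=4
Leftover pairs = 16 - 6 - (4-1) = 7
First group: deep chain of depth 6 + 7 sibling pairs
Remaining 3 groups: simple '()' each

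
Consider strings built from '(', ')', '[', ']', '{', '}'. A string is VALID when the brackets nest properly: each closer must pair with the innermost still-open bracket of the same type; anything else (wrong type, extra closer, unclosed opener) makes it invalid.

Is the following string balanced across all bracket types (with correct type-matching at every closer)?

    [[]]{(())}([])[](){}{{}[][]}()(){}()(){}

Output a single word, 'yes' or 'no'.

Answer: yes

Derivation:
pos 0: push '['; stack = [
pos 1: push '['; stack = [[
pos 2: ']' matches '['; pop; stack = [
pos 3: ']' matches '['; pop; stack = (empty)
pos 4: push '{'; stack = {
pos 5: push '('; stack = {(
pos 6: push '('; stack = {((
pos 7: ')' matches '('; pop; stack = {(
pos 8: ')' matches '('; pop; stack = {
pos 9: '}' matches '{'; pop; stack = (empty)
pos 10: push '('; stack = (
pos 11: push '['; stack = ([
pos 12: ']' matches '['; pop; stack = (
pos 13: ')' matches '('; pop; stack = (empty)
pos 14: push '['; stack = [
pos 15: ']' matches '['; pop; stack = (empty)
pos 16: push '('; stack = (
pos 17: ')' matches '('; pop; stack = (empty)
pos 18: push '{'; stack = {
pos 19: '}' matches '{'; pop; stack = (empty)
pos 20: push '{'; stack = {
pos 21: push '{'; stack = {{
pos 22: '}' matches '{'; pop; stack = {
pos 23: push '['; stack = {[
pos 24: ']' matches '['; pop; stack = {
pos 25: push '['; stack = {[
pos 26: ']' matches '['; pop; stack = {
pos 27: '}' matches '{'; pop; stack = (empty)
pos 28: push '('; stack = (
pos 29: ')' matches '('; pop; stack = (empty)
pos 30: push '('; stack = (
pos 31: ')' matches '('; pop; stack = (empty)
pos 32: push '{'; stack = {
pos 33: '}' matches '{'; pop; stack = (empty)
pos 34: push '('; stack = (
pos 35: ')' matches '('; pop; stack = (empty)
pos 36: push '('; stack = (
pos 37: ')' matches '('; pop; stack = (empty)
pos 38: push '{'; stack = {
pos 39: '}' matches '{'; pop; stack = (empty)
end: stack empty → VALID
Verdict: properly nested → yes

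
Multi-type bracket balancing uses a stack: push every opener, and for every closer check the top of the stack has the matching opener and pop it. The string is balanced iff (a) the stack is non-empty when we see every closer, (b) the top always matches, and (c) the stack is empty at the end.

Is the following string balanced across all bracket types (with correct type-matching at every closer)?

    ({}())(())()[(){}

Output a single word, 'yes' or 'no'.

pos 0: push '('; stack = (
pos 1: push '{'; stack = ({
pos 2: '}' matches '{'; pop; stack = (
pos 3: push '('; stack = ((
pos 4: ')' matches '('; pop; stack = (
pos 5: ')' matches '('; pop; stack = (empty)
pos 6: push '('; stack = (
pos 7: push '('; stack = ((
pos 8: ')' matches '('; pop; stack = (
pos 9: ')' matches '('; pop; stack = (empty)
pos 10: push '('; stack = (
pos 11: ')' matches '('; pop; stack = (empty)
pos 12: push '['; stack = [
pos 13: push '('; stack = [(
pos 14: ')' matches '('; pop; stack = [
pos 15: push '{'; stack = [{
pos 16: '}' matches '{'; pop; stack = [
end: stack still non-empty ([) → INVALID
Verdict: unclosed openers at end: [ → no

Answer: no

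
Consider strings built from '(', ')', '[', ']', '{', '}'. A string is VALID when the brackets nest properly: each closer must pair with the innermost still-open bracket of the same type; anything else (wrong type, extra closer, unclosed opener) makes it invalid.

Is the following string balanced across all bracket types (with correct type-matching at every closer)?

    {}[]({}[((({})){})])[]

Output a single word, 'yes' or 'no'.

pos 0: push '{'; stack = {
pos 1: '}' matches '{'; pop; stack = (empty)
pos 2: push '['; stack = [
pos 3: ']' matches '['; pop; stack = (empty)
pos 4: push '('; stack = (
pos 5: push '{'; stack = ({
pos 6: '}' matches '{'; pop; stack = (
pos 7: push '['; stack = ([
pos 8: push '('; stack = ([(
pos 9: push '('; stack = ([((
pos 10: push '('; stack = ([(((
pos 11: push '{'; stack = ([((({
pos 12: '}' matches '{'; pop; stack = ([(((
pos 13: ')' matches '('; pop; stack = ([((
pos 14: ')' matches '('; pop; stack = ([(
pos 15: push '{'; stack = ([({
pos 16: '}' matches '{'; pop; stack = ([(
pos 17: ')' matches '('; pop; stack = ([
pos 18: ']' matches '['; pop; stack = (
pos 19: ')' matches '('; pop; stack = (empty)
pos 20: push '['; stack = [
pos 21: ']' matches '['; pop; stack = (empty)
end: stack empty → VALID
Verdict: properly nested → yes

Answer: yes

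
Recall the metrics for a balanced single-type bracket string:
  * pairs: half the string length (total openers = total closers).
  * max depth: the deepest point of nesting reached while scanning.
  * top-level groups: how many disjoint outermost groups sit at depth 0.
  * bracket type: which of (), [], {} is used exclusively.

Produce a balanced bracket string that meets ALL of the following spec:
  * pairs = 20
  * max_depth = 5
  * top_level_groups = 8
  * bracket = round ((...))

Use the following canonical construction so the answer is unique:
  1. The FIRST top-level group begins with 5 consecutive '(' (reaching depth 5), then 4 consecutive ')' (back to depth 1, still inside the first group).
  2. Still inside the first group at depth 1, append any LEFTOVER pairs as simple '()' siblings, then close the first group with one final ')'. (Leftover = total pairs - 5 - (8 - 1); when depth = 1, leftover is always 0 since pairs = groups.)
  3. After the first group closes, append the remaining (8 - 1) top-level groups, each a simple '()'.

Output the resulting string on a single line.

Spec: pairs=20 depth=5 groups=8
Leftover pairs = 20 - 5 - (8-1) = 8
First group: deep chain of depth 5 + 8 sibling pairs
Remaining 7 groups: simple '()' each

Answer: ((((())))()()()()()()()())()()()()()()()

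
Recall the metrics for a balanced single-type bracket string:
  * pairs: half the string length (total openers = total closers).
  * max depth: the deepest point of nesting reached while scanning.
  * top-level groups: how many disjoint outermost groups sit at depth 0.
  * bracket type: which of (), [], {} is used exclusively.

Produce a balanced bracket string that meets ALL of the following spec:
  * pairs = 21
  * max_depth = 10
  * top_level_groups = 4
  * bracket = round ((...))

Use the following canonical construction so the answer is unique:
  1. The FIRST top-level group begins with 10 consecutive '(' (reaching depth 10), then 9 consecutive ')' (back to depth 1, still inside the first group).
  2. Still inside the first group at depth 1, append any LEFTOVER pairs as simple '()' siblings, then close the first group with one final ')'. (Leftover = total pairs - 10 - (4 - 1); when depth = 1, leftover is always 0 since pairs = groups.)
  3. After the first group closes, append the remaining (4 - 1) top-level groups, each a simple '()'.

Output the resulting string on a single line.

Answer: (((((((((()))))))))()()()()()()()())()()()

Derivation:
Spec: pairs=21 depth=10 groups=4
Leftover pairs = 21 - 10 - (4-1) = 8
First group: deep chain of depth 10 + 8 sibling pairs
Remaining 3 groups: simple '()' each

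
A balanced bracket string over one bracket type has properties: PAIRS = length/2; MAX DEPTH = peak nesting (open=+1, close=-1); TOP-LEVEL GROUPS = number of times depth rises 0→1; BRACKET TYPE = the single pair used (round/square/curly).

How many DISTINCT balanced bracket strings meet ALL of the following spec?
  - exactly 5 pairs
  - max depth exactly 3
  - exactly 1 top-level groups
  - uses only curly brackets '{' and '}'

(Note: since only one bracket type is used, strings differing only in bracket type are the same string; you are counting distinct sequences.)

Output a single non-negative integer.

Answer: 7

Derivation:
Spec: pairs=5 depth=3 groups=1
Count(depth <= 3) = 8
Count(depth <= 2) = 1
Count(depth == 3) = 8 - 1 = 7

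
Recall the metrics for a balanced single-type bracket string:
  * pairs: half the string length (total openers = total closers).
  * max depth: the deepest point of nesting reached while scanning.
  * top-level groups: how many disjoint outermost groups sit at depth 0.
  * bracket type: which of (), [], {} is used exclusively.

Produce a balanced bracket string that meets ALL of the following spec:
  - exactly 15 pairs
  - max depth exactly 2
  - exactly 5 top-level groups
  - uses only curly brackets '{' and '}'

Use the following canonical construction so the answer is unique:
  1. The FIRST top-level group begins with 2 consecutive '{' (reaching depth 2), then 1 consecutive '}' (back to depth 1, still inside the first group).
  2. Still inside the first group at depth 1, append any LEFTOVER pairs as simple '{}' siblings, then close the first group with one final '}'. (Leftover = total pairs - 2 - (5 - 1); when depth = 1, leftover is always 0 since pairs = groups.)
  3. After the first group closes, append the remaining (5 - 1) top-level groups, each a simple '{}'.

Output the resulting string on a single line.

Spec: pairs=15 depth=2 groups=5
Leftover pairs = 15 - 2 - (5-1) = 9
First group: deep chain of depth 2 + 9 sibling pairs
Remaining 4 groups: simple '{}' each

Answer: {{}{}{}{}{}{}{}{}{}{}}{}{}{}{}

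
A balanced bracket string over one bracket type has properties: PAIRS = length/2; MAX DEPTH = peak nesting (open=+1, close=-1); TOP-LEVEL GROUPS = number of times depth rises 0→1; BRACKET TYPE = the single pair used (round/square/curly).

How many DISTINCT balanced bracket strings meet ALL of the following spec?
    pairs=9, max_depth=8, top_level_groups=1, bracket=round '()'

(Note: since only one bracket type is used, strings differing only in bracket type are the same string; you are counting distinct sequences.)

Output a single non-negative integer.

Spec: pairs=9 depth=8 groups=1
Count(depth <= 8) = 1429
Count(depth <= 7) = 1416
Count(depth == 8) = 1429 - 1416 = 13

Answer: 13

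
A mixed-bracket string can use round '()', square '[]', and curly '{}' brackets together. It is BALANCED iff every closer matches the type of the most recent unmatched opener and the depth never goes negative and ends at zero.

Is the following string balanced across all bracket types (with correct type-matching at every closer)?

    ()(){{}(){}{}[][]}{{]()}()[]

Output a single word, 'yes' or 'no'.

Answer: no

Derivation:
pos 0: push '('; stack = (
pos 1: ')' matches '('; pop; stack = (empty)
pos 2: push '('; stack = (
pos 3: ')' matches '('; pop; stack = (empty)
pos 4: push '{'; stack = {
pos 5: push '{'; stack = {{
pos 6: '}' matches '{'; pop; stack = {
pos 7: push '('; stack = {(
pos 8: ')' matches '('; pop; stack = {
pos 9: push '{'; stack = {{
pos 10: '}' matches '{'; pop; stack = {
pos 11: push '{'; stack = {{
pos 12: '}' matches '{'; pop; stack = {
pos 13: push '['; stack = {[
pos 14: ']' matches '['; pop; stack = {
pos 15: push '['; stack = {[
pos 16: ']' matches '['; pop; stack = {
pos 17: '}' matches '{'; pop; stack = (empty)
pos 18: push '{'; stack = {
pos 19: push '{'; stack = {{
pos 20: saw closer ']' but top of stack is '{' (expected '}') → INVALID
Verdict: type mismatch at position 20: ']' closes '{' → no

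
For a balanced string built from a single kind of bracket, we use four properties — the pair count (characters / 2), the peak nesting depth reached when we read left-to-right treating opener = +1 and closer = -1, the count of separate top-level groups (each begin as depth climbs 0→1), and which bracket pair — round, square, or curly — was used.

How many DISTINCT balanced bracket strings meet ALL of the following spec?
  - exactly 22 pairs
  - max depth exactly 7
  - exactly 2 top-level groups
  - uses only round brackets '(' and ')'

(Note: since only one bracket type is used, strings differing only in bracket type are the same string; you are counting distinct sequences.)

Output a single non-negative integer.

Spec: pairs=22 depth=7 groups=2
Count(depth <= 7) = 14503236352
Count(depth <= 6) = 8681322321
Count(depth == 7) = 14503236352 - 8681322321 = 5821914031

Answer: 5821914031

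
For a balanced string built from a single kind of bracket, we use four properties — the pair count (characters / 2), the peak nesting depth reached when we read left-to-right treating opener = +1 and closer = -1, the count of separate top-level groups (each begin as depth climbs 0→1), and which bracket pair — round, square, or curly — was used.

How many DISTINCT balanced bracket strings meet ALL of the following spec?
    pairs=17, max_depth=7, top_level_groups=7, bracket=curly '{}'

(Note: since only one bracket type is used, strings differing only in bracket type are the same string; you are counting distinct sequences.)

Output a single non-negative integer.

Answer: 56693

Derivation:
Spec: pairs=17 depth=7 groups=7
Count(depth <= 7) = 2173353
Count(depth <= 6) = 2116660
Count(depth == 7) = 2173353 - 2116660 = 56693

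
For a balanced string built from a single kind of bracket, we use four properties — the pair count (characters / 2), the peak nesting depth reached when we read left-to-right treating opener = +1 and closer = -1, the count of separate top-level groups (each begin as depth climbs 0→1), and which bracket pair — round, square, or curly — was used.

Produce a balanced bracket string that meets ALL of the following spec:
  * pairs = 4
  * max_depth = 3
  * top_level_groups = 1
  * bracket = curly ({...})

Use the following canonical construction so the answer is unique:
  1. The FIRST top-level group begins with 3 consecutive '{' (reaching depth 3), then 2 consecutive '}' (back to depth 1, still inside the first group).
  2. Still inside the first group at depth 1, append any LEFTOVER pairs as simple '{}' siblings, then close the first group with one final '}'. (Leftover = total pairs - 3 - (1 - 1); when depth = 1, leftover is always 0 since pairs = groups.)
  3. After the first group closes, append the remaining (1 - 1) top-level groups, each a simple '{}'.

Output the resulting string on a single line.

Spec: pairs=4 depth=3 groups=1
Leftover pairs = 4 - 3 - (1-1) = 1
First group: deep chain of depth 3 + 1 sibling pairs
Remaining 0 groups: simple '{}' each

Answer: {{{}}{}}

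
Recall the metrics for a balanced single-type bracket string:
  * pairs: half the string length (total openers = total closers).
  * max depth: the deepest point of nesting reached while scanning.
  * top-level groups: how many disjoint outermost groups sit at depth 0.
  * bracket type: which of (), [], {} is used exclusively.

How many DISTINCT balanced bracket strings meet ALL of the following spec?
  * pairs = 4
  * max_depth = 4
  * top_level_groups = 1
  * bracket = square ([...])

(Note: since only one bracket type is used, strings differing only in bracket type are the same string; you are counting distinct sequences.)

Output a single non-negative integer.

Answer: 1

Derivation:
Spec: pairs=4 depth=4 groups=1
Count(depth <= 4) = 5
Count(depth <= 3) = 4
Count(depth == 4) = 5 - 4 = 1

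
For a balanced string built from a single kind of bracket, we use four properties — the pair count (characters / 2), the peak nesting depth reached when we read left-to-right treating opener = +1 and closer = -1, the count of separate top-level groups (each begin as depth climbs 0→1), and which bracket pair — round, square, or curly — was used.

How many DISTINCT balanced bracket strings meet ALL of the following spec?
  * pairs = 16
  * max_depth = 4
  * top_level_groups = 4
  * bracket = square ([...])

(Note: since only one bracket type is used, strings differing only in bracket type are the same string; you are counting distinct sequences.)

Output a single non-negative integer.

Answer: 1205011

Derivation:
Spec: pairs=16 depth=4 groups=4
Count(depth <= 4) = 1435667
Count(depth <= 3) = 230656
Count(depth == 4) = 1435667 - 230656 = 1205011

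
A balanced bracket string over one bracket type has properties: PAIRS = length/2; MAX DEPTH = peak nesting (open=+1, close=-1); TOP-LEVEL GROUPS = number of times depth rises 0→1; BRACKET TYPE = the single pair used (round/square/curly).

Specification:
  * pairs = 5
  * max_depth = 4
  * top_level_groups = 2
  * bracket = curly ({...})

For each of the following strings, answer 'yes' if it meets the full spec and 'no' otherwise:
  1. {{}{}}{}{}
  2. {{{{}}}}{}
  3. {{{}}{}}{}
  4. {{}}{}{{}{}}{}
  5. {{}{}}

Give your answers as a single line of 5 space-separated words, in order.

String 1 '{{}{}}{}{}': depth seq [1 2 1 2 1 0 1 0 1 0]
  -> pairs=5 depth=2 groups=3 -> no
String 2 '{{{{}}}}{}': depth seq [1 2 3 4 3 2 1 0 1 0]
  -> pairs=5 depth=4 groups=2 -> yes
String 3 '{{{}}{}}{}': depth seq [1 2 3 2 1 2 1 0 1 0]
  -> pairs=5 depth=3 groups=2 -> no
String 4 '{{}}{}{{}{}}{}': depth seq [1 2 1 0 1 0 1 2 1 2 1 0 1 0]
  -> pairs=7 depth=2 groups=4 -> no
String 5 '{{}{}}': depth seq [1 2 1 2 1 0]
  -> pairs=3 depth=2 groups=1 -> no

Answer: no yes no no no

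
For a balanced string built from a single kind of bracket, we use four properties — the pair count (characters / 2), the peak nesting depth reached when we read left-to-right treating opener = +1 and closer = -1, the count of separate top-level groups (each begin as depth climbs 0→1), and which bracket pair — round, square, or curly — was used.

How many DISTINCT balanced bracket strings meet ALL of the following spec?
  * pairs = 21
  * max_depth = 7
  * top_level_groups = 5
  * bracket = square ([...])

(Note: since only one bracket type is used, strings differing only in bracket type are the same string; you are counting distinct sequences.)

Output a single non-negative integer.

Spec: pairs=21 depth=7 groups=5
Count(depth <= 7) = 1530123230
Count(depth <= 6) = 1259530180
Count(depth == 7) = 1530123230 - 1259530180 = 270593050

Answer: 270593050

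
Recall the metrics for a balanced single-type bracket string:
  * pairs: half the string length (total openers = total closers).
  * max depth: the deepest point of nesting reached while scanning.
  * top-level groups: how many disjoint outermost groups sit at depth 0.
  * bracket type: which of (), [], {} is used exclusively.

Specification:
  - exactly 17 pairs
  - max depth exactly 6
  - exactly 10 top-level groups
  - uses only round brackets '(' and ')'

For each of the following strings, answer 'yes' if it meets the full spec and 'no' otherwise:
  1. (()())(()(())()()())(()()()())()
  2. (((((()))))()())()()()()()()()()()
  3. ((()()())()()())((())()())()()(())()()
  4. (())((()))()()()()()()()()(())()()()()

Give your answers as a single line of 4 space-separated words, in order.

String 1 '(()())(()(())()()())(()()()())()': depth seq [1 2 1 2 1 0 1 2 1 2 3 2 1 2 1 2 1 2 1 0 1 2 1 2 1 2 1 2 1 0 1 0]
  -> pairs=16 depth=3 groups=4 -> no
String 2 '(((((()))))()())()()()()()()()()()': depth seq [1 2 3 4 5 6 5 4 3 2 1 2 1 2 1 0 1 0 1 0 1 0 1 0 1 0 1 0 1 0 1 0 1 0]
  -> pairs=17 depth=6 groups=10 -> yes
String 3 '((()()())()()())((())()())()()(())()()': depth seq [1 2 3 2 3 2 3 2 1 2 1 2 1 2 1 0 1 2 3 2 1 2 1 2 1 0 1 0 1 0 1 2 1 0 1 0 1 0]
  -> pairs=19 depth=3 groups=7 -> no
String 4 '(())((()))()()()()()()()()(())()()()()': depth seq [1 2 1 0 1 2 3 2 1 0 1 0 1 0 1 0 1 0 1 0 1 0 1 0 1 0 1 2 1 0 1 0 1 0 1 0 1 0]
  -> pairs=19 depth=3 groups=15 -> no

Answer: no yes no no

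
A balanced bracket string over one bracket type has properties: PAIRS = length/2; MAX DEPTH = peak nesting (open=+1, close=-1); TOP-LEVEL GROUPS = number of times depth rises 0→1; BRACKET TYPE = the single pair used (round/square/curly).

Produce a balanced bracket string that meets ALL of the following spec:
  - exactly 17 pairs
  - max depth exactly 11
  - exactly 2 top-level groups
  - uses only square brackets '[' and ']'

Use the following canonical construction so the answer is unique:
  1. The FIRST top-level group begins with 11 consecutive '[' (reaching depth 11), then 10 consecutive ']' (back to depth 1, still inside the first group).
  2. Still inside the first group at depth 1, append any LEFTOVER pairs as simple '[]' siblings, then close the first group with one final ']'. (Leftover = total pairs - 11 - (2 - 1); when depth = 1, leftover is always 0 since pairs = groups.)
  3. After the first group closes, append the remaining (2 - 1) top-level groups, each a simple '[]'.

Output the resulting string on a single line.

Spec: pairs=17 depth=11 groups=2
Leftover pairs = 17 - 11 - (2-1) = 5
First group: deep chain of depth 11 + 5 sibling pairs
Remaining 1 groups: simple '[]' each

Answer: [[[[[[[[[[[]]]]]]]]]][][][][][]][]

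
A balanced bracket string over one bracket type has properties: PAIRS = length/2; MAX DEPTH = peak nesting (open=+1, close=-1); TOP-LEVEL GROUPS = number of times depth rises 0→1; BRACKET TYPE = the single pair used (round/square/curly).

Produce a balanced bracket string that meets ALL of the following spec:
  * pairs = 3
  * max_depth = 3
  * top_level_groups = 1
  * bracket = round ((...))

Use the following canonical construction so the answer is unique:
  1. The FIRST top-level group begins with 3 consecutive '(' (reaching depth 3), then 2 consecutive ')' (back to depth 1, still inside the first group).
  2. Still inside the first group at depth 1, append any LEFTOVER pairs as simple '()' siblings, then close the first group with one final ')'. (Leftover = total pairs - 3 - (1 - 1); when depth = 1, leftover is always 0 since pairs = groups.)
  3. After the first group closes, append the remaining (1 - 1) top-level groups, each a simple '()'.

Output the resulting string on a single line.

Spec: pairs=3 depth=3 groups=1
Leftover pairs = 3 - 3 - (1-1) = 0
First group: deep chain of depth 3 + 0 sibling pairs
Remaining 0 groups: simple '()' each

Answer: ((()))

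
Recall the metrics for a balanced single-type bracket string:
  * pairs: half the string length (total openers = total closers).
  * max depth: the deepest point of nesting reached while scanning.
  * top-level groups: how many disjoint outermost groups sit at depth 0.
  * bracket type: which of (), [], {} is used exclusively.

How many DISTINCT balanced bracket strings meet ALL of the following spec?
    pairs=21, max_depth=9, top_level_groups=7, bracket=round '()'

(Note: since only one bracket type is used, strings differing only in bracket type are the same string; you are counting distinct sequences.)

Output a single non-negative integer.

Answer: 4502960

Derivation:
Spec: pairs=21 depth=9 groups=7
Count(depth <= 9) = 462651464
Count(depth <= 8) = 458148504
Count(depth == 9) = 462651464 - 458148504 = 4502960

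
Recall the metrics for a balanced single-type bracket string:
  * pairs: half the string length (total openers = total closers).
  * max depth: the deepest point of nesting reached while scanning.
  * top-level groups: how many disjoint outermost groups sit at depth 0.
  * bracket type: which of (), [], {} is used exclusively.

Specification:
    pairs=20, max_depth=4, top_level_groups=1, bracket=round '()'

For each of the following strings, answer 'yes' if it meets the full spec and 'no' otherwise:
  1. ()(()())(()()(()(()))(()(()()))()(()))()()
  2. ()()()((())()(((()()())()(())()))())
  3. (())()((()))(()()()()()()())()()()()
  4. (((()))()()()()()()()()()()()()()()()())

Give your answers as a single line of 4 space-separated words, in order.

String 1 '()(()())(()()(()(()))(()(()()))()(()))()()': depth seq [1 0 1 2 1 2 1 0 1 2 1 2 1 2 3 2 3 4 3 2 1 2 3 2 3 4 3 4 3 2 1 2 1 2 3 2 1 0 1 0 1 0]
  -> pairs=21 depth=4 groups=5 -> no
String 2 '()()()((())()(((()()())()(())()))())': depth seq [1 0 1 0 1 0 1 2 3 2 1 2 1 2 3 4 5 4 5 4 5 4 3 4 3 4 5 4 3 4 3 2 1 2 1 0]
  -> pairs=18 depth=5 groups=4 -> no
String 3 '(())()((()))(()()()()()()())()()()()': depth seq [1 2 1 0 1 0 1 2 3 2 1 0 1 2 1 2 1 2 1 2 1 2 1 2 1 2 1 0 1 0 1 0 1 0 1 0]
  -> pairs=18 depth=3 groups=8 -> no
String 4 '(((()))()()()()()()()()()()()()()()()())': depth seq [1 2 3 4 3 2 1 2 1 2 1 2 1 2 1 2 1 2 1 2 1 2 1 2 1 2 1 2 1 2 1 2 1 2 1 2 1 2 1 0]
  -> pairs=20 depth=4 groups=1 -> yes

Answer: no no no yes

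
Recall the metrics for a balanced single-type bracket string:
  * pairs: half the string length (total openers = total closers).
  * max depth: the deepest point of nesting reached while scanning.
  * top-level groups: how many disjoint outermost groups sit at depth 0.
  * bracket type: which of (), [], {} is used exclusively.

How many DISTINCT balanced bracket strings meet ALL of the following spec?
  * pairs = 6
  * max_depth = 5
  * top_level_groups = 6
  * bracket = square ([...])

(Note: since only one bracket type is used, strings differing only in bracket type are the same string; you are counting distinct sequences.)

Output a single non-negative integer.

Answer: 0

Derivation:
Spec: pairs=6 depth=5 groups=6
Count(depth <= 5) = 1
Count(depth <= 4) = 1
Count(depth == 5) = 1 - 1 = 0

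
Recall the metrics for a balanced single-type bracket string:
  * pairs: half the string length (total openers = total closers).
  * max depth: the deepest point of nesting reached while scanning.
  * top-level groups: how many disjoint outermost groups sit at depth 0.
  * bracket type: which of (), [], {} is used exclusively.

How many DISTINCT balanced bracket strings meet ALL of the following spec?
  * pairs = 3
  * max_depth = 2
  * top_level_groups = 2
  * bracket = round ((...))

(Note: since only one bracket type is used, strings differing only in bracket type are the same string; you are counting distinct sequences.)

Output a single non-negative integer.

Spec: pairs=3 depth=2 groups=2
Count(depth <= 2) = 2
Count(depth <= 1) = 0
Count(depth == 2) = 2 - 0 = 2

Answer: 2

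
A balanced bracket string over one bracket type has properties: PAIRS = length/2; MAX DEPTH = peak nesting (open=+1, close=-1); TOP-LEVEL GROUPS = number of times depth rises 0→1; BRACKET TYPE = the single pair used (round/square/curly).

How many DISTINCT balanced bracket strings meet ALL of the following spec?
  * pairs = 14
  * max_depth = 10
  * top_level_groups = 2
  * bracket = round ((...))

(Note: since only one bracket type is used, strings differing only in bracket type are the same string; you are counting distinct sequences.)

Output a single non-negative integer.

Spec: pairs=14 depth=10 groups=2
Count(depth <= 10) = 742398
Count(depth <= 9) = 739450
Count(depth == 10) = 742398 - 739450 = 2948

Answer: 2948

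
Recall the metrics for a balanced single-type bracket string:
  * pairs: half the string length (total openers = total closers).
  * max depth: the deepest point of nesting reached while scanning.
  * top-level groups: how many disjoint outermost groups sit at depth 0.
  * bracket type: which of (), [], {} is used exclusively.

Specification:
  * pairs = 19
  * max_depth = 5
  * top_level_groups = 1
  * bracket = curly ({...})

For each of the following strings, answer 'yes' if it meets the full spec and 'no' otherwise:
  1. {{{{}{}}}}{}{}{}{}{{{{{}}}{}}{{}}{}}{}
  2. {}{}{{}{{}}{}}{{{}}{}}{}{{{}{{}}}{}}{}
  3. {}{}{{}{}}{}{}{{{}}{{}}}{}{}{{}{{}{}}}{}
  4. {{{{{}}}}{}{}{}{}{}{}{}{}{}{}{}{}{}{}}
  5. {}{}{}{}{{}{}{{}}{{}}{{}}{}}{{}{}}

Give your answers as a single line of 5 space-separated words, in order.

String 1 '{{{{}{}}}}{}{}{}{}{{{{{}}}{}}{{}}{}}{}': depth seq [1 2 3 4 3 4 3 2 1 0 1 0 1 0 1 0 1 0 1 2 3 4 5 4 3 2 3 2 1 2 3 2 1 2 1 0 1 0]
  -> pairs=19 depth=5 groups=7 -> no
String 2 '{}{}{{}{{}}{}}{{{}}{}}{}{{{}{{}}}{}}{}': depth seq [1 0 1 0 1 2 1 2 3 2 1 2 1 0 1 2 3 2 1 2 1 0 1 0 1 2 3 2 3 4 3 2 1 2 1 0 1 0]
  -> pairs=19 depth=4 groups=7 -> no
String 3 '{}{}{{}{}}{}{}{{{}}{{}}}{}{}{{}{{}{}}}{}': depth seq [1 0 1 0 1 2 1 2 1 0 1 0 1 0 1 2 3 2 1 2 3 2 1 0 1 0 1 0 1 2 1 2 3 2 3 2 1 0 1 0]
  -> pairs=20 depth=3 groups=10 -> no
String 4 '{{{{{}}}}{}{}{}{}{}{}{}{}{}{}{}{}{}{}}': depth seq [1 2 3 4 5 4 3 2 1 2 1 2 1 2 1 2 1 2 1 2 1 2 1 2 1 2 1 2 1 2 1 2 1 2 1 2 1 0]
  -> pairs=19 depth=5 groups=1 -> yes
String 5 '{}{}{}{}{{}{}{{}}{{}}{{}}{}}{{}{}}': depth seq [1 0 1 0 1 0 1 0 1 2 1 2 1 2 3 2 1 2 3 2 1 2 3 2 1 2 1 0 1 2 1 2 1 0]
  -> pairs=17 depth=3 groups=6 -> no

Answer: no no no yes no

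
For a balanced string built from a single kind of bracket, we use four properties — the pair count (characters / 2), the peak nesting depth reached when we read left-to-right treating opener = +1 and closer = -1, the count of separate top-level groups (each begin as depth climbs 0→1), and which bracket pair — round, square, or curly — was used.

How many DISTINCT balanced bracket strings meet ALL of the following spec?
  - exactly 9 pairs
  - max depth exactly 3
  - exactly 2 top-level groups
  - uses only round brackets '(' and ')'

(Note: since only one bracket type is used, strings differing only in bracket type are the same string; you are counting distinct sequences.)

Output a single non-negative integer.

Answer: 312

Derivation:
Spec: pairs=9 depth=3 groups=2
Count(depth <= 3) = 320
Count(depth <= 2) = 8
Count(depth == 3) = 320 - 8 = 312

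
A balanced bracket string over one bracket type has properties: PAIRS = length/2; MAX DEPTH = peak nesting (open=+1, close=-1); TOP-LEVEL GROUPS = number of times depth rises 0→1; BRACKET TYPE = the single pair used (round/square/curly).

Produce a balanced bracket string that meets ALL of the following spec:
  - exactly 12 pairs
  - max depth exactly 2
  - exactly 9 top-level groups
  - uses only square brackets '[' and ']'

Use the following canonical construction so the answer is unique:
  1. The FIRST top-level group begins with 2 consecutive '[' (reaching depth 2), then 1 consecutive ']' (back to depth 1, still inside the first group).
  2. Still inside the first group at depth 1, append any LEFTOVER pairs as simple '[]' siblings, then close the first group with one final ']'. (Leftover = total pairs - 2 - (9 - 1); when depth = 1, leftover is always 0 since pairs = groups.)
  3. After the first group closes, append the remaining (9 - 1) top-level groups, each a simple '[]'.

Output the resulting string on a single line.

Spec: pairs=12 depth=2 groups=9
Leftover pairs = 12 - 2 - (9-1) = 2
First group: deep chain of depth 2 + 2 sibling pairs
Remaining 8 groups: simple '[]' each

Answer: [[][][]][][][][][][][][]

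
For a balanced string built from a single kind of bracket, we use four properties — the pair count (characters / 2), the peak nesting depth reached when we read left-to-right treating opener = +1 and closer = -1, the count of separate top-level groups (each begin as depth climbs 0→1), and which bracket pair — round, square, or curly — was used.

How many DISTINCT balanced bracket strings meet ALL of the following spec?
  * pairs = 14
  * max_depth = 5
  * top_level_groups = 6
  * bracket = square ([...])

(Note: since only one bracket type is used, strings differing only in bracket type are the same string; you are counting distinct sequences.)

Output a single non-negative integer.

Spec: pairs=14 depth=5 groups=6
Count(depth <= 5) = 81624
Count(depth <= 4) = 66015
Count(depth == 5) = 81624 - 66015 = 15609

Answer: 15609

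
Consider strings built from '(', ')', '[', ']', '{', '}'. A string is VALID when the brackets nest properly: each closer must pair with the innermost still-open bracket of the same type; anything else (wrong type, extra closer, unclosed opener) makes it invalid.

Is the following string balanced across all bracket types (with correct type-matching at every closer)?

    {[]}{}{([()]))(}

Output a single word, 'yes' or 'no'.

pos 0: push '{'; stack = {
pos 1: push '['; stack = {[
pos 2: ']' matches '['; pop; stack = {
pos 3: '}' matches '{'; pop; stack = (empty)
pos 4: push '{'; stack = {
pos 5: '}' matches '{'; pop; stack = (empty)
pos 6: push '{'; stack = {
pos 7: push '('; stack = {(
pos 8: push '['; stack = {([
pos 9: push '('; stack = {([(
pos 10: ')' matches '('; pop; stack = {([
pos 11: ']' matches '['; pop; stack = {(
pos 12: ')' matches '('; pop; stack = {
pos 13: saw closer ')' but top of stack is '{' (expected '}') → INVALID
Verdict: type mismatch at position 13: ')' closes '{' → no

Answer: no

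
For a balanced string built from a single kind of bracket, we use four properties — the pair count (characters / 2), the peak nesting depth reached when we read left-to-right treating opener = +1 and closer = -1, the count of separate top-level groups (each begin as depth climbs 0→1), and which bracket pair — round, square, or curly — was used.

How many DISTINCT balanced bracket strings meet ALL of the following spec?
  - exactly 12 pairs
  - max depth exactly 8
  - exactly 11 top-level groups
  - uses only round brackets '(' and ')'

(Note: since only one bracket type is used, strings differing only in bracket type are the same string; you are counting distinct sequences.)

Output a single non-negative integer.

Spec: pairs=12 depth=8 groups=11
Count(depth <= 8) = 11
Count(depth <= 7) = 11
Count(depth == 8) = 11 - 11 = 0

Answer: 0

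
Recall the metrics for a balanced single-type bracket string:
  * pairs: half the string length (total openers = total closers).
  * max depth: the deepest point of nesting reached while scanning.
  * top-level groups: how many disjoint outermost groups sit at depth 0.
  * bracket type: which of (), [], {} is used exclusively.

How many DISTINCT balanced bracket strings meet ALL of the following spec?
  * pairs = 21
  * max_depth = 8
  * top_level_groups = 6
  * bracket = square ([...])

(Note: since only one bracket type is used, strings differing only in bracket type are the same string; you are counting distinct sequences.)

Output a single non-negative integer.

Spec: pairs=21 depth=8 groups=6
Count(depth <= 8) = 905166768
Count(depth <= 7) = 857724594
Count(depth == 8) = 905166768 - 857724594 = 47442174

Answer: 47442174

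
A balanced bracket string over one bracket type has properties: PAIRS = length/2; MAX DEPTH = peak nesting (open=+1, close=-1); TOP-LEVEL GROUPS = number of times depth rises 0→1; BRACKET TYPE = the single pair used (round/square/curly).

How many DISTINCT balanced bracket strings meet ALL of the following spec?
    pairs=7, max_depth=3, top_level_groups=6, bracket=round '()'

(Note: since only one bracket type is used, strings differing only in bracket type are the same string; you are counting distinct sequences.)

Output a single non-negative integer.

Spec: pairs=7 depth=3 groups=6
Count(depth <= 3) = 6
Count(depth <= 2) = 6
Count(depth == 3) = 6 - 6 = 0

Answer: 0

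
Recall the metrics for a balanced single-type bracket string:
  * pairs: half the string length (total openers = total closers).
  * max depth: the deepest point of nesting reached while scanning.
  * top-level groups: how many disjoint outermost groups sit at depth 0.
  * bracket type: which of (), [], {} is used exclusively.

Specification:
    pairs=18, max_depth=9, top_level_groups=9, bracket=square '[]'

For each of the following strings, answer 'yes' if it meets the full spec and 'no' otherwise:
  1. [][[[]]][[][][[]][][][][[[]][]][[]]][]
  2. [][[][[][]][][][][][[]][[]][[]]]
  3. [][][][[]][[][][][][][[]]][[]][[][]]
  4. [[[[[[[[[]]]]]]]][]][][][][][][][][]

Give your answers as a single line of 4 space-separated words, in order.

String 1 '[][[[]]][[][][[]][][][][[[]][]][[]]][]': depth seq [1 0 1 2 3 2 1 0 1 2 1 2 1 2 3 2 1 2 1 2 1 2 1 2 3 4 3 2 3 2 1 2 3 2 1 0 1 0]
  -> pairs=19 depth=4 groups=4 -> no
String 2 '[][[][[][]][][][][][[]][[]][[]]]': depth seq [1 0 1 2 1 2 3 2 3 2 1 2 1 2 1 2 1 2 1 2 3 2 1 2 3 2 1 2 3 2 1 0]
  -> pairs=16 depth=3 groups=2 -> no
String 3 '[][][][[]][[][][][][][[]]][[]][[][]]': depth seq [1 0 1 0 1 0 1 2 1 0 1 2 1 2 1 2 1 2 1 2 1 2 3 2 1 0 1 2 1 0 1 2 1 2 1 0]
  -> pairs=18 depth=3 groups=7 -> no
String 4 '[[[[[[[[[]]]]]]]][]][][][][][][][][]': depth seq [1 2 3 4 5 6 7 8 9 8 7 6 5 4 3 2 1 2 1 0 1 0 1 0 1 0 1 0 1 0 1 0 1 0 1 0]
  -> pairs=18 depth=9 groups=9 -> yes

Answer: no no no yes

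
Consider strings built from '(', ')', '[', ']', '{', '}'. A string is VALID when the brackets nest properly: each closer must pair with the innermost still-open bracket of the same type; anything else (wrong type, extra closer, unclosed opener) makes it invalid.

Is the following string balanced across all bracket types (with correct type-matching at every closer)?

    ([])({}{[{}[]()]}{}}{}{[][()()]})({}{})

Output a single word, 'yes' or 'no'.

pos 0: push '('; stack = (
pos 1: push '['; stack = ([
pos 2: ']' matches '['; pop; stack = (
pos 3: ')' matches '('; pop; stack = (empty)
pos 4: push '('; stack = (
pos 5: push '{'; stack = ({
pos 6: '}' matches '{'; pop; stack = (
pos 7: push '{'; stack = ({
pos 8: push '['; stack = ({[
pos 9: push '{'; stack = ({[{
pos 10: '}' matches '{'; pop; stack = ({[
pos 11: push '['; stack = ({[[
pos 12: ']' matches '['; pop; stack = ({[
pos 13: push '('; stack = ({[(
pos 14: ')' matches '('; pop; stack = ({[
pos 15: ']' matches '['; pop; stack = ({
pos 16: '}' matches '{'; pop; stack = (
pos 17: push '{'; stack = ({
pos 18: '}' matches '{'; pop; stack = (
pos 19: saw closer '}' but top of stack is '(' (expected ')') → INVALID
Verdict: type mismatch at position 19: '}' closes '(' → no

Answer: no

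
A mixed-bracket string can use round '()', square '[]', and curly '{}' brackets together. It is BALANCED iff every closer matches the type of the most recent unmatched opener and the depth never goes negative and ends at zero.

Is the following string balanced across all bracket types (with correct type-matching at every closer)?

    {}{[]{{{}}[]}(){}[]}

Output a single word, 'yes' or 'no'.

pos 0: push '{'; stack = {
pos 1: '}' matches '{'; pop; stack = (empty)
pos 2: push '{'; stack = {
pos 3: push '['; stack = {[
pos 4: ']' matches '['; pop; stack = {
pos 5: push '{'; stack = {{
pos 6: push '{'; stack = {{{
pos 7: push '{'; stack = {{{{
pos 8: '}' matches '{'; pop; stack = {{{
pos 9: '}' matches '{'; pop; stack = {{
pos 10: push '['; stack = {{[
pos 11: ']' matches '['; pop; stack = {{
pos 12: '}' matches '{'; pop; stack = {
pos 13: push '('; stack = {(
pos 14: ')' matches '('; pop; stack = {
pos 15: push '{'; stack = {{
pos 16: '}' matches '{'; pop; stack = {
pos 17: push '['; stack = {[
pos 18: ']' matches '['; pop; stack = {
pos 19: '}' matches '{'; pop; stack = (empty)
end: stack empty → VALID
Verdict: properly nested → yes

Answer: yes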